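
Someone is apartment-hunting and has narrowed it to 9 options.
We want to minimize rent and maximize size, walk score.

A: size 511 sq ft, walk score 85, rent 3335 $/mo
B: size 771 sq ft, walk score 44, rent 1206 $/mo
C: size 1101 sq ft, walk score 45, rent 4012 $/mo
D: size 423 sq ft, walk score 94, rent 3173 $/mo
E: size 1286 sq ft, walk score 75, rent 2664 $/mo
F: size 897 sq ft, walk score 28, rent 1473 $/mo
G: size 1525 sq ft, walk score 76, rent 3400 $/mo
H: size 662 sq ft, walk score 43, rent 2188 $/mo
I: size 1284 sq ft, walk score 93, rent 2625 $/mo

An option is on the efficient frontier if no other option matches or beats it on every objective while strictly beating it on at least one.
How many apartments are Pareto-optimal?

6

A: dominated by I (size 1284≥511, walk score 93≥85, rent 2625≤3335).
B: not dominated (best rent).
C: dominated by E (size 1286≥1101, walk score 75≥45, rent 2664≤4012).
D: not dominated (best walk score).
E: not dominated.
F: not dominated.
G: not dominated (best size).
H: dominated by B (size 771≥662, walk score 44≥43, rent 1206≤2188).
I: not dominated.
Pareto-optimal: B, D, E, F, G, I → 6.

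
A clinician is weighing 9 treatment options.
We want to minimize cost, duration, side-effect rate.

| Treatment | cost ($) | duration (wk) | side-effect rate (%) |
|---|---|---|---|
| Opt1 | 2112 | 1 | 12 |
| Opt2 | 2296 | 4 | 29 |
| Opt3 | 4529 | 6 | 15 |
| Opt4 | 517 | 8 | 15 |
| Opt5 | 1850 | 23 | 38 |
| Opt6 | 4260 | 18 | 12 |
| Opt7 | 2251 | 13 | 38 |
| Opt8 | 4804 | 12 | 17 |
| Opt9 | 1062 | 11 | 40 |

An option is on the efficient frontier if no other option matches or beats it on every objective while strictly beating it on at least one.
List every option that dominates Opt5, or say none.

Opt4

Opt4: cost 517≤1850, duration 8≤23, side-effect rate 15≤38 — dominates Opt5.
Others (Opt1, Opt2, Opt3, Opt6, Opt7, Opt8, Opt9) are each worse than Opt5 on at least one objective.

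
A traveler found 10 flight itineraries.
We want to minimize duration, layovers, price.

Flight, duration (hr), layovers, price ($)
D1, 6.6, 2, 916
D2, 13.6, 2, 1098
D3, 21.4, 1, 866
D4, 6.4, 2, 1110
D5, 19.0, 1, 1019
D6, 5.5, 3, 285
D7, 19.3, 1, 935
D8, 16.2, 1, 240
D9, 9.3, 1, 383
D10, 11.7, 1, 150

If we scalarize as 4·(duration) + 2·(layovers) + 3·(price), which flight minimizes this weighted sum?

D1: 4·6.6 + 2·2 + 3·916 = 2778.4
D2: 4·13.6 + 2·2 + 3·1098 = 3352.4
D3: 4·21.4 + 2·1 + 3·866 = 2685.6
D4: 4·6.4 + 2·2 + 3·1110 = 3359.6
D5: 4·19.0 + 2·1 + 3·1019 = 3135.0
D6: 4·5.5 + 2·3 + 3·285 = 883.0
D7: 4·19.3 + 2·1 + 3·935 = 2884.2
D8: 4·16.2 + 2·1 + 3·240 = 786.8
D9: 4·9.3 + 2·1 + 3·383 = 1188.2
D10: 4·11.7 + 2·1 + 3·150 = 498.8
Lowest: D10 at 498.8.

D10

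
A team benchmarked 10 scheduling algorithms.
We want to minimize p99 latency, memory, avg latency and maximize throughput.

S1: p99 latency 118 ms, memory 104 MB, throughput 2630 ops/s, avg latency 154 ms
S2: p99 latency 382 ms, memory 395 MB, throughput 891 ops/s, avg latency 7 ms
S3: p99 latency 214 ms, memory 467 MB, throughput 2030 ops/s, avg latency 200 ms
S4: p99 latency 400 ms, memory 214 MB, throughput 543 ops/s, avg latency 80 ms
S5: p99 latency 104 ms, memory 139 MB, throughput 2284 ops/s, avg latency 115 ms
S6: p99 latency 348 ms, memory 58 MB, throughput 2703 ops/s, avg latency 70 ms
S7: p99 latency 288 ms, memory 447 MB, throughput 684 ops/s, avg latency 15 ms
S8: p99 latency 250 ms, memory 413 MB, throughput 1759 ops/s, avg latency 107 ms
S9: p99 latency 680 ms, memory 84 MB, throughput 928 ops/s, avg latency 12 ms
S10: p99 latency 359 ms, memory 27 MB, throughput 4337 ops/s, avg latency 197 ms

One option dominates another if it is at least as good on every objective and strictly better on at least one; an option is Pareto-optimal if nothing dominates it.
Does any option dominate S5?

No

S1: worse on p99 latency (118 vs 104).
S2: worse on p99 latency (382 vs 104).
S3: worse on p99 latency (214 vs 104).
S4: worse on p99 latency (400 vs 104).
S6: worse on p99 latency (348 vs 104).
S7: worse on p99 latency (288 vs 104).
S8: worse on p99 latency (250 vs 104).
S9: worse on p99 latency (680 vs 104).
S10: worse on p99 latency (359 vs 104).
No option is at least as good as S5 on every objective and strictly better on one.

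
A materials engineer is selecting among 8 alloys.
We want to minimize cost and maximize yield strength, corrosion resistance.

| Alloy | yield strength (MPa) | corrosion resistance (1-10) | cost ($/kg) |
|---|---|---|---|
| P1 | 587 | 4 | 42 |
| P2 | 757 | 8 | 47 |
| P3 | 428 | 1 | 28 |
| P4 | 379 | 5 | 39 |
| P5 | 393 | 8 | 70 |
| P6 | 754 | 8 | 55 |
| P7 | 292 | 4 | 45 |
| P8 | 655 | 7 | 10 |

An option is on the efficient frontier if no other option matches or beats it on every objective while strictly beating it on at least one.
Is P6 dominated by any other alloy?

P2 vs P6: yield strength 757≥754, corrosion resistance 8≥8, cost 47≤55 — P2 is at least as good on every objective and strictly better on at least one, so P2 dominates P6.

Yes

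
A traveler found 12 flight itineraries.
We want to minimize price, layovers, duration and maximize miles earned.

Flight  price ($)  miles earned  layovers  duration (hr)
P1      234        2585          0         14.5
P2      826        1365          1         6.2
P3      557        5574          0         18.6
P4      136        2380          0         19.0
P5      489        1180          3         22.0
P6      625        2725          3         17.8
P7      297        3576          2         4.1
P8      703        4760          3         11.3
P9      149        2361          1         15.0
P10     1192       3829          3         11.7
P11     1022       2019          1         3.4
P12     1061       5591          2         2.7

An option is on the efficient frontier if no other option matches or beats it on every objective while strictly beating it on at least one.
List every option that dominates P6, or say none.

P7

P7: price 297≤625, miles earned 3576≥2725, layovers 2≤3, duration 4.1≤17.8 — dominates P6.
Others (P1, P2, P3, P4, P5, P8, P9, P10, P11, P12) are each worse than P6 on at least one objective.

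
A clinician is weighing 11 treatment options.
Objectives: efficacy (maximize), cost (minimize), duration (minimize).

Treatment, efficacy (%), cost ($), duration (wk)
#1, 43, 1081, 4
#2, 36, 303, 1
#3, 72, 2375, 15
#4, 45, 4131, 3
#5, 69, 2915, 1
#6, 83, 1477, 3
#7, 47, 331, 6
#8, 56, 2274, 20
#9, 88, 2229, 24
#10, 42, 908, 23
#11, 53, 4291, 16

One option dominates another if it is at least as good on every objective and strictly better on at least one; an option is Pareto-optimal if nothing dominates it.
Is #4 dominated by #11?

#11 vs #4: #11 is worse on cost (4291 vs 4131), so it does not dominate #4.

No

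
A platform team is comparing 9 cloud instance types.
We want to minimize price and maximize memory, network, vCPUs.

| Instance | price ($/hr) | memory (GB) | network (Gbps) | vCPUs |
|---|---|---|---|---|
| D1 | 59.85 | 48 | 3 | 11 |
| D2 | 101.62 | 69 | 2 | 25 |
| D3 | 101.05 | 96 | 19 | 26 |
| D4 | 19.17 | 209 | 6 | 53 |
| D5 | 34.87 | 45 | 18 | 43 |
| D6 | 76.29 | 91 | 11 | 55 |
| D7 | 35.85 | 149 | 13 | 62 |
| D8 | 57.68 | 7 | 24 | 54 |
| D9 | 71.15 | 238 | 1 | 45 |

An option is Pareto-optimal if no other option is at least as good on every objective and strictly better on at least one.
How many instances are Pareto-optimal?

6

D1: dominated by D4 (price 19.17≤59.85, memory 209≥48, network 6≥3, vCPUs 53≥11).
D2: dominated by D3 (price 101.05≤101.62, memory 96≥69, network 19≥2, vCPUs 26≥25).
D3: not dominated.
D4: not dominated (best price).
D5: not dominated.
D6: dominated by D7 (price 35.85≤76.29, memory 149≥91, network 13≥11, vCPUs 62≥55).
D7: not dominated (best vCPUs).
D8: not dominated (best network).
D9: not dominated (best memory).
Pareto-optimal: D3, D4, D5, D7, D8, D9 → 6.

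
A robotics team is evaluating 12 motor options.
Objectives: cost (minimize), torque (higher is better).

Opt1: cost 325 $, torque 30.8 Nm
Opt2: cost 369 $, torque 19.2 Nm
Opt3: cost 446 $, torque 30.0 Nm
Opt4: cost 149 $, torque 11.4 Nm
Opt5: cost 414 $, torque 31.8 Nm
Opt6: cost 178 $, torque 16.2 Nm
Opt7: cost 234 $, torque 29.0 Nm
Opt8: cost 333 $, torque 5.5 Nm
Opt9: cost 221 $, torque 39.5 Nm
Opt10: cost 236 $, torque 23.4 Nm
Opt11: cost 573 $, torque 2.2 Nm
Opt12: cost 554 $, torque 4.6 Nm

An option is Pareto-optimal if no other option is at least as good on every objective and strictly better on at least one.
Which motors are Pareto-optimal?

Opt4, Opt6, Opt9

Opt1: dominated by Opt9 (cost 221≤325, torque 39.5≥30.8).
Opt2: dominated by Opt1 (cost 325≤369, torque 30.8≥19.2).
Opt3: dominated by Opt1 (cost 325≤446, torque 30.8≥30.0).
Opt4: not dominated (best cost).
Opt5: dominated by Opt9 (cost 221≤414, torque 39.5≥31.8).
Opt6: not dominated.
Opt7: dominated by Opt9 (cost 221≤234, torque 39.5≥29.0).
Opt8: dominated by Opt1 (cost 325≤333, torque 30.8≥5.5).
Opt9: not dominated (best torque).
Opt10: dominated by Opt7 (cost 234≤236, torque 29.0≥23.4).
Opt11: dominated by Opt1 (cost 325≤573, torque 30.8≥2.2).
Opt12: dominated by Opt1 (cost 325≤554, torque 30.8≥4.6).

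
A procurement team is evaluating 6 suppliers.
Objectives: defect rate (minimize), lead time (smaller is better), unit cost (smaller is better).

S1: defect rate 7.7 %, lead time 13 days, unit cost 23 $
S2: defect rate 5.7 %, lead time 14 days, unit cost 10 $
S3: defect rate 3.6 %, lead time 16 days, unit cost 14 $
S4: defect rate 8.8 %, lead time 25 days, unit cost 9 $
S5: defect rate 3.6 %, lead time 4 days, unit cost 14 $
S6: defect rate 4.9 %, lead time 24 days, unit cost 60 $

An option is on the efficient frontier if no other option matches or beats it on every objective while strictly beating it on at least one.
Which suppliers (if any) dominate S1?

S5

S5: defect rate 3.6≤7.7, lead time 4≤13, unit cost 14≤23 — dominates S1.
Others (S2, S3, S4, S6) are each worse than S1 on at least one objective.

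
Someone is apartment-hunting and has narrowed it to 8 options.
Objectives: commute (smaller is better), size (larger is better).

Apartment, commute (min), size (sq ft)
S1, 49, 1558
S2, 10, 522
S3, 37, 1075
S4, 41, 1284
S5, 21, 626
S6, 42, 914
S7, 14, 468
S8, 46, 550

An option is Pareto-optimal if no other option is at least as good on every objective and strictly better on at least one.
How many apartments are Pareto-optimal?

5

S1: not dominated (best size).
S2: not dominated (best commute).
S3: not dominated.
S4: not dominated.
S5: not dominated.
S6: dominated by S3 (commute 37≤42, size 1075≥914).
S7: dominated by S2 (commute 10≤14, size 522≥468).
S8: dominated by S3 (commute 37≤46, size 1075≥550).
Pareto-optimal: S1, S2, S3, S4, S5 → 5.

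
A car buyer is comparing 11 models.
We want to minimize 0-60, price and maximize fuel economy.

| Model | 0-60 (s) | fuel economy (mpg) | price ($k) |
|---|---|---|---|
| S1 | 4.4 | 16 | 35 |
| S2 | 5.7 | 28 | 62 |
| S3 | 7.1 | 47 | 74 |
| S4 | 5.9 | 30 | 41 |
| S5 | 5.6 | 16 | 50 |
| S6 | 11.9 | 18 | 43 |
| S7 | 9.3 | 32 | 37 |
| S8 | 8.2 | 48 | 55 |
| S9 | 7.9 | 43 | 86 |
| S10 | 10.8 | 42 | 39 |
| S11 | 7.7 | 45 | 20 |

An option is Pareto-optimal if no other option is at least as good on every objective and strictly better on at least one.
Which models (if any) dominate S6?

S4: 0-60 5.9≤11.9, fuel economy 30≥18, price 41≤43 — dominates S6.
S7: 0-60 9.3≤11.9, fuel economy 32≥18, price 37≤43 — dominates S6.
S10: 0-60 10.8≤11.9, fuel economy 42≥18, price 39≤43 — dominates S6.
S11: 0-60 7.7≤11.9, fuel economy 45≥18, price 20≤43 — dominates S6.
Others (S1, S2, S3, S5, S8, S9) are each worse than S6 on at least one objective.

S4, S7, S10, S11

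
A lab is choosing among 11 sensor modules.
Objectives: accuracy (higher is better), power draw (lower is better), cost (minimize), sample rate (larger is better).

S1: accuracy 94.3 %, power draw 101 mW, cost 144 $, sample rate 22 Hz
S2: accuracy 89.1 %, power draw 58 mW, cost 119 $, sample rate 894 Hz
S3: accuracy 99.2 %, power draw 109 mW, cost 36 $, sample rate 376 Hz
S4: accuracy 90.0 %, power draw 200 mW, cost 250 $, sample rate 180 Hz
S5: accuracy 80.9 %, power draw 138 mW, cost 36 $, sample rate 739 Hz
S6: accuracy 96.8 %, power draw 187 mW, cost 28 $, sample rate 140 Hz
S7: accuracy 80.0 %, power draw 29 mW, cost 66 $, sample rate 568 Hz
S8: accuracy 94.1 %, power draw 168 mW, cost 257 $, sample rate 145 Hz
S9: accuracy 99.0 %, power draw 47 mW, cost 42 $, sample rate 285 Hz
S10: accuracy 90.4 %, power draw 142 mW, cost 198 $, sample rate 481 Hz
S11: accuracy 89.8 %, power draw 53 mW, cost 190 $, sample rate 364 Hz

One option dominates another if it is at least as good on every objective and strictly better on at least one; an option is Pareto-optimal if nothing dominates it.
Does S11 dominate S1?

No

S11 vs S1: S11 is worse on accuracy (89.8 vs 94.3), so it does not dominate S1.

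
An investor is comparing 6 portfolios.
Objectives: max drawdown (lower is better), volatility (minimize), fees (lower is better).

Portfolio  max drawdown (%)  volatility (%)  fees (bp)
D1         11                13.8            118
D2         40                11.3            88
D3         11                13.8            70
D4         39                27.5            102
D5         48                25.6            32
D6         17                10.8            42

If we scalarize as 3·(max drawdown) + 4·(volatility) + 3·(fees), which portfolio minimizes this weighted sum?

D1: 3·11 + 4·13.8 + 3·118 = 442.2
D2: 3·40 + 4·11.3 + 3·88 = 429.2
D3: 3·11 + 4·13.8 + 3·70 = 298.2
D4: 3·39 + 4·27.5 + 3·102 = 533.0
D5: 3·48 + 4·25.6 + 3·32 = 342.4
D6: 3·17 + 4·10.8 + 3·42 = 220.2
Lowest: D6 at 220.2.

D6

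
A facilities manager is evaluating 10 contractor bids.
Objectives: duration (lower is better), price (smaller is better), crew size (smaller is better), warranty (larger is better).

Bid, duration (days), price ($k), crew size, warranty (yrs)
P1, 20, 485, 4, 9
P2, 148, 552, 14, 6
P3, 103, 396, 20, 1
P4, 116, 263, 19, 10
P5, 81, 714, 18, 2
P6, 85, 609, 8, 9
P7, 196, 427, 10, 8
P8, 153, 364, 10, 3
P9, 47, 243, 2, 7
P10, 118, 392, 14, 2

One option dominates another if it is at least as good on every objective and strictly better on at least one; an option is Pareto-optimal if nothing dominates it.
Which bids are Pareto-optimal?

P1, P4, P7, P9

P1: not dominated (best duration).
P2: dominated by P1 (duration 20≤148, price 485≤552, crew size 4≤14, warranty 9≥6).
P3: dominated by P9 (duration 47≤103, price 243≤396, crew size 2≤20, warranty 7≥1).
P4: not dominated (best warranty).
P5: dominated by P1 (duration 20≤81, price 485≤714, crew size 4≤18, warranty 9≥2).
P6: dominated by P1 (duration 20≤85, price 485≤609, crew size 4≤8, warranty 9≥9).
P7: not dominated.
P8: dominated by P9 (duration 47≤153, price 243≤364, crew size 2≤10, warranty 7≥3).
P9: not dominated (best price).
P10: dominated by P9 (duration 47≤118, price 243≤392, crew size 2≤14, warranty 7≥2).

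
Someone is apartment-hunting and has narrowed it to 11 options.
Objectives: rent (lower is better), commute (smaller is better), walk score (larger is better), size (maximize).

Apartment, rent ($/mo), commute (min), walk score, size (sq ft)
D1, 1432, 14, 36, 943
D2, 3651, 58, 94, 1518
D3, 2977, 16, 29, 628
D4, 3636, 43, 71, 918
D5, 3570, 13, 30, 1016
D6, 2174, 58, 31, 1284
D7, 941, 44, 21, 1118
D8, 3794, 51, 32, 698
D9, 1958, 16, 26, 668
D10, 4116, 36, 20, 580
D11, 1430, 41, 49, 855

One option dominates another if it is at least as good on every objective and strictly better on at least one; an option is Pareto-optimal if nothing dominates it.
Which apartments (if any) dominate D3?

D1: rent 1432≤2977, commute 14≤16, walk score 36≥29, size 943≥628 — dominates D3.
Others (D2, D4, D5, D6, D7, D8, D9, D10, D11) are each worse than D3 on at least one objective.

D1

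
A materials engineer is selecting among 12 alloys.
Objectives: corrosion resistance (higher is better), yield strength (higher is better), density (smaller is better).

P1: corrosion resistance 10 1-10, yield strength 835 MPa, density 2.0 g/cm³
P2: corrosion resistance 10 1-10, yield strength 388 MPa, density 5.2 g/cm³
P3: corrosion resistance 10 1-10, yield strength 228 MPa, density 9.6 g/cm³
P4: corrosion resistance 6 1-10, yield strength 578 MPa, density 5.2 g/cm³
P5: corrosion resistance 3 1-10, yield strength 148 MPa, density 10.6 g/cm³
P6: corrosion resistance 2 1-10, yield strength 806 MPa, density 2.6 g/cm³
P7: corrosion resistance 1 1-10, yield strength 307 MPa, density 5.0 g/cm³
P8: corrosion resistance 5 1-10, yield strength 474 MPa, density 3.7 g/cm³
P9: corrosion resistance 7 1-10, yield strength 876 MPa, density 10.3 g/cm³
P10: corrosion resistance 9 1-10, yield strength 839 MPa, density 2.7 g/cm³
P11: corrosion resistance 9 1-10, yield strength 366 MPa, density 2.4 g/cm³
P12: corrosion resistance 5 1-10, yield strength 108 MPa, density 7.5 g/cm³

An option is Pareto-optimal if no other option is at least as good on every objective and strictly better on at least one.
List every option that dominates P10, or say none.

P1: worse on yield strength (835 vs 839).
P2: worse on yield strength (388 vs 839).
P3: worse on yield strength (228 vs 839).
P4: worse on corrosion resistance (6 vs 9).
P5: worse on corrosion resistance (3 vs 9).
P6: worse on corrosion resistance (2 vs 9).
P7: worse on corrosion resistance (1 vs 9).
P8: worse on corrosion resistance (5 vs 9).
P9: worse on corrosion resistance (7 vs 9).
P11: worse on yield strength (366 vs 839).
P12: worse on corrosion resistance (5 vs 9).
No option dominates P10.

none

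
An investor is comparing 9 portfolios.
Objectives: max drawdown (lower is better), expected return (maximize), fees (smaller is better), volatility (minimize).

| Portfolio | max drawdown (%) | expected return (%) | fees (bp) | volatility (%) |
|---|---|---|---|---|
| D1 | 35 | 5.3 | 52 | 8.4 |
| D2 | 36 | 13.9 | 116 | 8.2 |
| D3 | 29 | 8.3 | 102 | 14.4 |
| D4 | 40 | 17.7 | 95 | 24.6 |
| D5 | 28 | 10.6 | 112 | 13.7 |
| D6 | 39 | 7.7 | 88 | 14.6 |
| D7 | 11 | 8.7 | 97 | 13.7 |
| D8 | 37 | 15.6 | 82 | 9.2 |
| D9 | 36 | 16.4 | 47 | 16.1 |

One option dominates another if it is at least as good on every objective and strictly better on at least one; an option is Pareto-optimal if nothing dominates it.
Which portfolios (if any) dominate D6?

D8

D8: max drawdown 37≤39, expected return 15.6≥7.7, fees 82≤88, volatility 9.2≤14.6 — dominates D6.
Others (D1, D2, D3, D4, D5, D7, D9) are each worse than D6 on at least one objective.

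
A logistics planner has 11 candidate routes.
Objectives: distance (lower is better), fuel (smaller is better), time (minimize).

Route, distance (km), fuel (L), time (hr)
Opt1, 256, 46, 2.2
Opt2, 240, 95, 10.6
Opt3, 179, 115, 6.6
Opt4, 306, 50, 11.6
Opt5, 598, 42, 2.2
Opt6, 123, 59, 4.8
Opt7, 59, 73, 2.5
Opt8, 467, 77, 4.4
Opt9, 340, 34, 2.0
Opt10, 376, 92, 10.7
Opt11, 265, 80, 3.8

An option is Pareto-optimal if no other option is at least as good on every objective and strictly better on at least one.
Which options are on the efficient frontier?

Opt1: not dominated.
Opt2: dominated by Opt6 (distance 123≤240, fuel 59≤95, time 4.8≤10.6).
Opt3: dominated by Opt6 (distance 123≤179, fuel 59≤115, time 4.8≤6.6).
Opt4: dominated by Opt1 (distance 256≤306, fuel 46≤50, time 2.2≤11.6).
Opt5: dominated by Opt9 (distance 340≤598, fuel 34≤42, time 2.0≤2.2).
Opt6: not dominated.
Opt7: not dominated (best distance).
Opt8: dominated by Opt1 (distance 256≤467, fuel 46≤77, time 2.2≤4.4).
Opt9: not dominated (best fuel).
Opt10: dominated by Opt1 (distance 256≤376, fuel 46≤92, time 2.2≤10.7).
Opt11: dominated by Opt1 (distance 256≤265, fuel 46≤80, time 2.2≤3.8).

Opt1, Opt6, Opt7, Opt9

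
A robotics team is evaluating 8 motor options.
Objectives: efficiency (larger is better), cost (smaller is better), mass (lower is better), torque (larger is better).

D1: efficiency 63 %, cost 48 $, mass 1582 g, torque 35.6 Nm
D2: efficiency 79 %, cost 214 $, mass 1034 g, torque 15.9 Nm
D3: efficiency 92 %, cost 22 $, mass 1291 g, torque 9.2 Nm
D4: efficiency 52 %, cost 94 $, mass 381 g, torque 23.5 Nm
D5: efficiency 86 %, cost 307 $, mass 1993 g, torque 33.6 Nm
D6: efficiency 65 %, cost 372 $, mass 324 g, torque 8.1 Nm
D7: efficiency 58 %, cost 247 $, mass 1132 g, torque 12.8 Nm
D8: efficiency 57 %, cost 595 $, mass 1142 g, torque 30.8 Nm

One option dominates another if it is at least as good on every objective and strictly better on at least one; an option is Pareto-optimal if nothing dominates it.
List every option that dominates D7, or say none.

D2

D2: efficiency 79≥58, cost 214≤247, mass 1034≤1132, torque 15.9≥12.8 — dominates D7.
Others (D1, D3, D4, D5, D6, D8) are each worse than D7 on at least one objective.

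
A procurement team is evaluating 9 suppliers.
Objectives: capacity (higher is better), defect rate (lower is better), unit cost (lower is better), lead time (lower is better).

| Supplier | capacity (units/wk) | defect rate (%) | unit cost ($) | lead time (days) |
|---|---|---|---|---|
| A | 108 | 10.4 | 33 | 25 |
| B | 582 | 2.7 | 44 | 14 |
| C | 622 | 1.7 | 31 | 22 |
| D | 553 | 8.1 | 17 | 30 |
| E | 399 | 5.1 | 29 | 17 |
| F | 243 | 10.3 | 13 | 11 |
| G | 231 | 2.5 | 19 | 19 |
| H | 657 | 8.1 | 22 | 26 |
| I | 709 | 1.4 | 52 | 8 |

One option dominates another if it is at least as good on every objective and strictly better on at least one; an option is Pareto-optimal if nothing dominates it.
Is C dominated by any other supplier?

No

A: worse on capacity (108 vs 622).
B: worse on capacity (582 vs 622).
D: worse on capacity (553 vs 622).
E: worse on capacity (399 vs 622).
F: worse on capacity (243 vs 622).
G: worse on capacity (231 vs 622).
H: worse on defect rate (8.1 vs 1.7).
I: worse on unit cost (52 vs 31).
No option is at least as good as C on every objective and strictly better on one.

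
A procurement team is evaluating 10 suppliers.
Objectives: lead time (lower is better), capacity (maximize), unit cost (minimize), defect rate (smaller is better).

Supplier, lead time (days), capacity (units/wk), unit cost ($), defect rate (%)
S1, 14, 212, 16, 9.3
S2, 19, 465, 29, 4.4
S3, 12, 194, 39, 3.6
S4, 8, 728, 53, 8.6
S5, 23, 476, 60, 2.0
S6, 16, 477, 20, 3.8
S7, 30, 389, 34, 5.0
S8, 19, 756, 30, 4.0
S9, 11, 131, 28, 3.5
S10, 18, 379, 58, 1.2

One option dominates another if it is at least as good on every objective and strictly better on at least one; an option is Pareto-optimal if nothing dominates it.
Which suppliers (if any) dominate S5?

none

S1: worse on capacity (212 vs 476).
S2: worse on capacity (465 vs 476).
S3: worse on capacity (194 vs 476).
S4: worse on defect rate (8.6 vs 2.0).
S6: worse on defect rate (3.8 vs 2.0).
S7: worse on lead time (30 vs 23).
S8: worse on defect rate (4.0 vs 2.0).
S9: worse on capacity (131 vs 476).
S10: worse on capacity (379 vs 476).
No option dominates S5.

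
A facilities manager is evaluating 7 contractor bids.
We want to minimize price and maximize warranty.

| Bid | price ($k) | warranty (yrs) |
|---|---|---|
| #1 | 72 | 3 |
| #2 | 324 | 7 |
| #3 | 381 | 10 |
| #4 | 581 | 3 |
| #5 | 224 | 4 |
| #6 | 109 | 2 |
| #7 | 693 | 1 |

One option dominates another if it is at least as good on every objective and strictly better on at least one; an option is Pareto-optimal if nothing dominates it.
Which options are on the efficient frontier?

#1: not dominated (best price).
#2: not dominated.
#3: not dominated (best warranty).
#4: dominated by #1 (price 72≤581, warranty 3≥3).
#5: not dominated.
#6: dominated by #1 (price 72≤109, warranty 3≥2).
#7: dominated by #1 (price 72≤693, warranty 3≥1).

#1, #2, #3, #5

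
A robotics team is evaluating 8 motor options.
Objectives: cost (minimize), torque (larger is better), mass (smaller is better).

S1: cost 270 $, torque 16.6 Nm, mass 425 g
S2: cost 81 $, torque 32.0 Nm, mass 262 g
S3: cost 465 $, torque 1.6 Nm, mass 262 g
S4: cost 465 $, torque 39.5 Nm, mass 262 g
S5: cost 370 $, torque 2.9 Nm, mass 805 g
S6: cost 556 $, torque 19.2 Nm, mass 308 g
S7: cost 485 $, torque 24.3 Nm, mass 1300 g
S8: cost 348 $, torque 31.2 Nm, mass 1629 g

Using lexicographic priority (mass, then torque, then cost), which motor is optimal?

S4

First minimize mass: best is 262, kept {S2, S3, S4}.
Then maximize torque: best is 39.5, kept {S4}.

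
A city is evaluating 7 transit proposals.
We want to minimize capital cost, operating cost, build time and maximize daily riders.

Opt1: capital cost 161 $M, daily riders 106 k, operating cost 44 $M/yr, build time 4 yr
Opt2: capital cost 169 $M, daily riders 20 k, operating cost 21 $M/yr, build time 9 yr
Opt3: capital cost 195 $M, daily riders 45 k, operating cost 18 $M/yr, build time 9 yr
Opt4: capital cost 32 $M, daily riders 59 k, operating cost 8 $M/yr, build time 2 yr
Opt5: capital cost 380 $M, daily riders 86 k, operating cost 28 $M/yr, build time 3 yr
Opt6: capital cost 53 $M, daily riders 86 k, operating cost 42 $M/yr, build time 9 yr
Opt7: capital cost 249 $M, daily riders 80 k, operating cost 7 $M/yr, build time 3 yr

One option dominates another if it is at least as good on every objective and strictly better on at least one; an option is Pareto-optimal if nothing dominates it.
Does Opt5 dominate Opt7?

No

Opt5 vs Opt7: Opt5 is worse on capital cost (380 vs 249), so it does not dominate Opt7.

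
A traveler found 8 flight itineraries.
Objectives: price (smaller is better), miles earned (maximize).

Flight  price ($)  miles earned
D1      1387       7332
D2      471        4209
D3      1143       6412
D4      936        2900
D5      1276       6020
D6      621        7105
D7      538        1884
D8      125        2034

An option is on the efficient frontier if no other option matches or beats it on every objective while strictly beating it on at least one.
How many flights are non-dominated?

4

D1: not dominated (best miles earned).
D2: not dominated.
D3: dominated by D6 (price 621≤1143, miles earned 7105≥6412).
D4: dominated by D2 (price 471≤936, miles earned 4209≥2900).
D5: dominated by D3 (price 1143≤1276, miles earned 6412≥6020).
D6: not dominated.
D7: dominated by D2 (price 471≤538, miles earned 4209≥1884).
D8: not dominated (best price).
Pareto-optimal: D1, D2, D6, D8 → 4.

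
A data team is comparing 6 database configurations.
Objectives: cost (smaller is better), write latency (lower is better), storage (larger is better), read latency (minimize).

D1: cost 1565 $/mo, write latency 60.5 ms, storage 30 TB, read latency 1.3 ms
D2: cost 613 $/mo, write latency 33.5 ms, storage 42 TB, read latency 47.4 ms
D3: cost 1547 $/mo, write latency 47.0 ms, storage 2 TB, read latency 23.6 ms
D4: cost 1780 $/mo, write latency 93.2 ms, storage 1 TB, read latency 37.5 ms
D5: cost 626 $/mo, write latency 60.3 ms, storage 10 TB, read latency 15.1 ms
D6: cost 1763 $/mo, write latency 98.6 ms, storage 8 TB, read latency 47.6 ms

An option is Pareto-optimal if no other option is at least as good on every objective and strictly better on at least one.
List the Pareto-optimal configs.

D1: not dominated (best read latency).
D2: not dominated (best cost).
D3: not dominated.
D4: dominated by D1 (cost 1565≤1780, write latency 60.5≤93.2, storage 30≥1, read latency 1.3≤37.5).
D5: not dominated.
D6: dominated by D1 (cost 1565≤1763, write latency 60.5≤98.6, storage 30≥8, read latency 1.3≤47.6).

D1, D2, D3, D5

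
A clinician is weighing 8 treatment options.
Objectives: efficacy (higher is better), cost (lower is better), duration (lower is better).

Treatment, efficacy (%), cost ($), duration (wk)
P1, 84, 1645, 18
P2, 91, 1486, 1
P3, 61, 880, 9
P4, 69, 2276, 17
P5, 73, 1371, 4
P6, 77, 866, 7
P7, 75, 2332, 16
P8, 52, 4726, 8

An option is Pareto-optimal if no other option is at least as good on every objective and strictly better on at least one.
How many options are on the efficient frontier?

P1: dominated by P2 (efficacy 91≥84, cost 1486≤1645, duration 1≤18).
P2: not dominated (best efficacy).
P3: dominated by P6 (efficacy 77≥61, cost 866≤880, duration 7≤9).
P4: dominated by P2 (efficacy 91≥69, cost 1486≤2276, duration 1≤17).
P5: not dominated.
P6: not dominated (best cost).
P7: dominated by P2 (efficacy 91≥75, cost 1486≤2332, duration 1≤16).
P8: dominated by P2 (efficacy 91≥52, cost 1486≤4726, duration 1≤8).
Pareto-optimal: P2, P5, P6 → 3.

3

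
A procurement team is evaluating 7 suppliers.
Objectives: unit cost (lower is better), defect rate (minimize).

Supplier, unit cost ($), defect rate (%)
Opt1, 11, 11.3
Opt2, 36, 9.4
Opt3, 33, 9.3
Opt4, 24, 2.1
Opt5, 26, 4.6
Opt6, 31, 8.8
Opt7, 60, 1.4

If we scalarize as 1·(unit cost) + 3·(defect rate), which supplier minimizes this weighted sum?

Opt1: 1·11 + 3·11.3 = 44.9
Opt2: 1·36 + 3·9.4 = 64.2
Opt3: 1·33 + 3·9.3 = 60.9
Opt4: 1·24 + 3·2.1 = 30.3
Opt5: 1·26 + 3·4.6 = 39.8
Opt6: 1·31 + 3·8.8 = 57.4
Opt7: 1·60 + 3·1.4 = 64.2
Lowest: Opt4 at 30.3.

Opt4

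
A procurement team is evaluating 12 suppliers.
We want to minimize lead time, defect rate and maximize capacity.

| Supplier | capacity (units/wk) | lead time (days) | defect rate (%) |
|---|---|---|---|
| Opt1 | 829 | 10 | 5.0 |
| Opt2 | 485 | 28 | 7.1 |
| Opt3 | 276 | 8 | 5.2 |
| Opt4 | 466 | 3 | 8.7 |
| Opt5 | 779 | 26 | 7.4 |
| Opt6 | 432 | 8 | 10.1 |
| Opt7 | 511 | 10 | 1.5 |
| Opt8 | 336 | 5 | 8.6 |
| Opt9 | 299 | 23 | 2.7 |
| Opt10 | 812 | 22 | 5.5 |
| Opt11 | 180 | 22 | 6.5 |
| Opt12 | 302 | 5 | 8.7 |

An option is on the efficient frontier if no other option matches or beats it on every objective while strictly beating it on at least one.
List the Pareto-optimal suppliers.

Opt1: not dominated (best capacity).
Opt2: dominated by Opt1 (capacity 829≥485, lead time 10≤28, defect rate 5.0≤7.1).
Opt3: not dominated.
Opt4: not dominated (best lead time).
Opt5: dominated by Opt1 (capacity 829≥779, lead time 10≤26, defect rate 5.0≤7.4).
Opt6: dominated by Opt4 (capacity 466≥432, lead time 3≤8, defect rate 8.7≤10.1).
Opt7: not dominated (best defect rate).
Opt8: not dominated.
Opt9: dominated by Opt7 (capacity 511≥299, lead time 10≤23, defect rate 1.5≤2.7).
Opt10: dominated by Opt1 (capacity 829≥812, lead time 10≤22, defect rate 5.0≤5.5).
Opt11: dominated by Opt1 (capacity 829≥180, lead time 10≤22, defect rate 5.0≤6.5).
Opt12: dominated by Opt4 (capacity 466≥302, lead time 3≤5, defect rate 8.7≤8.7).

Opt1, Opt3, Opt4, Opt7, Opt8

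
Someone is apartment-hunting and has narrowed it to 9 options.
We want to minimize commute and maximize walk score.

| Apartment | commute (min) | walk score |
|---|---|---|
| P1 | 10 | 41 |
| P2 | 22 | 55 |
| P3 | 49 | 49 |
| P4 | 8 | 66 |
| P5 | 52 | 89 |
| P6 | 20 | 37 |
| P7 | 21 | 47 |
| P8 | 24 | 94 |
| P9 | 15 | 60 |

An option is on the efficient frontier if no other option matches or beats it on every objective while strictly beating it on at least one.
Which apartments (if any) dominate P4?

none

P1: worse on commute (10 vs 8).
P2: worse on commute (22 vs 8).
P3: worse on commute (49 vs 8).
P5: worse on commute (52 vs 8).
P6: worse on commute (20 vs 8).
P7: worse on commute (21 vs 8).
P8: worse on commute (24 vs 8).
P9: worse on commute (15 vs 8).
No option dominates P4.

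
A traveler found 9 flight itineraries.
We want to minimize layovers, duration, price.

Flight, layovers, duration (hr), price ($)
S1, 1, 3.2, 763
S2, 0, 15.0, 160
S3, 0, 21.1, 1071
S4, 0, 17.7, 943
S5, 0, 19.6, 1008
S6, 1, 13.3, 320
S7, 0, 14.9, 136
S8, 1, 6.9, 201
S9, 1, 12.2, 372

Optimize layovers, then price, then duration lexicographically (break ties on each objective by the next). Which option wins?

S7

First minimize layovers: best is 0, kept {S2, S3, S4, S5, S7}.
Then minimize price: best is 136, kept {S7}.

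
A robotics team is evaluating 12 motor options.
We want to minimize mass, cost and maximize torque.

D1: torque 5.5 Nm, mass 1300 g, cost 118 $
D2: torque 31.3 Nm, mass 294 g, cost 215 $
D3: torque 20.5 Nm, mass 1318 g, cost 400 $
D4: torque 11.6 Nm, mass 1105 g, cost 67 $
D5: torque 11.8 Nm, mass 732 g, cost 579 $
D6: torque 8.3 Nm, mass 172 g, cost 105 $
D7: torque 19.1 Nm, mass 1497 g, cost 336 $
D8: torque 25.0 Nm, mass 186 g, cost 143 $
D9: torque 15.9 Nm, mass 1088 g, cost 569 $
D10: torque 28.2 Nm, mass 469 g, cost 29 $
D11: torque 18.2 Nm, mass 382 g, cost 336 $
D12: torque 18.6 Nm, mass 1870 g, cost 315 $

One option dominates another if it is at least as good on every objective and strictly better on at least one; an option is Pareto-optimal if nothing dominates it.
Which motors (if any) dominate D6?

D1: worse on torque (5.5 vs 8.3).
D2: worse on mass (294 vs 172).
D3: worse on mass (1318 vs 172).
D4: worse on mass (1105 vs 172).
D5: worse on mass (732 vs 172).
D7: worse on mass (1497 vs 172).
D8: worse on mass (186 vs 172).
D9: worse on mass (1088 vs 172).
D10: worse on mass (469 vs 172).
D11: worse on mass (382 vs 172).
D12: worse on mass (1870 vs 172).
No option dominates D6.

none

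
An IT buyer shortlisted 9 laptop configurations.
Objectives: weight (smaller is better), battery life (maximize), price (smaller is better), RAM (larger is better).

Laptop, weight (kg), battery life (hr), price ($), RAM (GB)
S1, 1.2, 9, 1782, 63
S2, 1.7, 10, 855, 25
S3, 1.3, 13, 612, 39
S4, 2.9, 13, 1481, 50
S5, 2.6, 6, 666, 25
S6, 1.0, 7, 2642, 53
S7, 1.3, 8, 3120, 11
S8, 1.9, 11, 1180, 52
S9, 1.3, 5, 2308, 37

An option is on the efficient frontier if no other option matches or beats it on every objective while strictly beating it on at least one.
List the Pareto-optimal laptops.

S1: not dominated (best RAM).
S2: dominated by S3 (weight 1.3≤1.7, battery life 13≥10, price 612≤855, RAM 39≥25).
S3: not dominated (best price).
S4: not dominated.
S5: dominated by S3 (weight 1.3≤2.6, battery life 13≥6, price 612≤666, RAM 39≥25).
S6: not dominated (best weight).
S7: dominated by S1 (weight 1.2≤1.3, battery life 9≥8, price 1782≤3120, RAM 63≥11).
S8: not dominated.
S9: dominated by S1 (weight 1.2≤1.3, battery life 9≥5, price 1782≤2308, RAM 63≥37).

S1, S3, S4, S6, S8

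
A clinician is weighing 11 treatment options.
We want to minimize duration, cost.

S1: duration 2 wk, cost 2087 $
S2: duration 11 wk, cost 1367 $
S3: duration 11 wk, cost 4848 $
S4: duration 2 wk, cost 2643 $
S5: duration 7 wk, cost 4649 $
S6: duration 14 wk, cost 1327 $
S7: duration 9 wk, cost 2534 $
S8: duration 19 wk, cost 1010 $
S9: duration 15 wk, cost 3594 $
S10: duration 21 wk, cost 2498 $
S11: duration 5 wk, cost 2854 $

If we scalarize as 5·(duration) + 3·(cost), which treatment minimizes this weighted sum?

S8

S1: 5·2 + 3·2087 = 6271
S2: 5·11 + 3·1367 = 4156
S3: 5·11 + 3·4848 = 14599
S4: 5·2 + 3·2643 = 7939
S5: 5·7 + 3·4649 = 13982
S6: 5·14 + 3·1327 = 4051
S7: 5·9 + 3·2534 = 7647
S8: 5·19 + 3·1010 = 3125
S9: 5·15 + 3·3594 = 10857
S10: 5·21 + 3·2498 = 7599
S11: 5·5 + 3·2854 = 8587
Lowest: S8 at 3125.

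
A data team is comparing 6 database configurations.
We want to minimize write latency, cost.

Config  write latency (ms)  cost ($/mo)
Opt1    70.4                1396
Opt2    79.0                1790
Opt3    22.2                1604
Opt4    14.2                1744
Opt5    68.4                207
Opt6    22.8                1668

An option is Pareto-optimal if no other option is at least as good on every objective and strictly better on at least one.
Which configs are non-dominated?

Opt3, Opt4, Opt5

Opt1: dominated by Opt5 (write latency 68.4≤70.4, cost 207≤1396).
Opt2: dominated by Opt1 (write latency 70.4≤79.0, cost 1396≤1790).
Opt3: not dominated.
Opt4: not dominated (best write latency).
Opt5: not dominated (best cost).
Opt6: dominated by Opt3 (write latency 22.2≤22.8, cost 1604≤1668).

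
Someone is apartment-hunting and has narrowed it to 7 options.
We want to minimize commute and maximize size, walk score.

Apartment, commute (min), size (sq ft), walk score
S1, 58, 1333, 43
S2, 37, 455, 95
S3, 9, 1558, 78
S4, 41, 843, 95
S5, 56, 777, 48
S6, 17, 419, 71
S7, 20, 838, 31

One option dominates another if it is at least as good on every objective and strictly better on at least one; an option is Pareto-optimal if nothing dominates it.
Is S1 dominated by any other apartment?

Yes

S3 vs S1: commute 9≤58, size 1558≥1333, walk score 78≥43 — S3 is at least as good on every objective and strictly better on at least one, so S3 dominates S1.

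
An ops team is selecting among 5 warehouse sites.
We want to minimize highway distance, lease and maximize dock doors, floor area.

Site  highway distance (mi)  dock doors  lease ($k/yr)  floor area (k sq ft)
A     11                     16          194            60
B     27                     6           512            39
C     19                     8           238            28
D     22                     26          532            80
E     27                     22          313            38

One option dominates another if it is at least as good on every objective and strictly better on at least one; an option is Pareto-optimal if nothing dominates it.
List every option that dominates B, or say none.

A

A: highway distance 11≤27, dock doors 16≥6, lease 194≤512, floor area 60≥39 — dominates B.
Others (C, D, E) are each worse than B on at least one objective.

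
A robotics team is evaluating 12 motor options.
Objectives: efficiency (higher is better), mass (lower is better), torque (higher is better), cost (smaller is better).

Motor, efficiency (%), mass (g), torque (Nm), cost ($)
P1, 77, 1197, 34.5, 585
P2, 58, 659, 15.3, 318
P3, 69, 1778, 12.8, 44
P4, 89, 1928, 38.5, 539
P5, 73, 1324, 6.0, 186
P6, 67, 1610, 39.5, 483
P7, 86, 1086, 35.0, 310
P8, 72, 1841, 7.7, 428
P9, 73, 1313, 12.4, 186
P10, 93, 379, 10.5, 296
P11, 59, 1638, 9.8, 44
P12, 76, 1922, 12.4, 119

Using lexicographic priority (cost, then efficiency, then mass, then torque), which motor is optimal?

P3

First minimize cost: best is 44, kept {P3, P11}.
Then maximize efficiency: best is 69, kept {P3}.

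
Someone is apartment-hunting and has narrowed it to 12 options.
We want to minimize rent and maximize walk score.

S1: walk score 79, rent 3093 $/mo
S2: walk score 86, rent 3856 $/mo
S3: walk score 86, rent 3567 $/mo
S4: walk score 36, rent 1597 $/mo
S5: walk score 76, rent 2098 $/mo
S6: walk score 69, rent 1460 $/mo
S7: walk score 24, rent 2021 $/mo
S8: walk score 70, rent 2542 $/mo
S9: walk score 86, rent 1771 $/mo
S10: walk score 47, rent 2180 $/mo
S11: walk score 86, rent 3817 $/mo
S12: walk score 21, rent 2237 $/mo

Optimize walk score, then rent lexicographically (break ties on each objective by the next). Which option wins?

S9

First maximize walk score: best is 86, kept {S2, S3, S9, S11}.
Then minimize rent: best is 1771, kept {S9}.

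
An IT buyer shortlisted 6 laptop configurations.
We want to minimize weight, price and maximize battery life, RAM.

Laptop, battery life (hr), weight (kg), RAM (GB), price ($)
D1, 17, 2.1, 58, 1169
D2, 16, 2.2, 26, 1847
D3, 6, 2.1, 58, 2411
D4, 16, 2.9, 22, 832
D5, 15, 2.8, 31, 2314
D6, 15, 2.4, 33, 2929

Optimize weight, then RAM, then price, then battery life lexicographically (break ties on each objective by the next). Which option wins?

D1

First minimize weight: best is 2.1, kept {D1, D3}.
Then maximize RAM: best is 58, kept {D1, D3}.
Then minimize price: best is 1169, kept {D1}.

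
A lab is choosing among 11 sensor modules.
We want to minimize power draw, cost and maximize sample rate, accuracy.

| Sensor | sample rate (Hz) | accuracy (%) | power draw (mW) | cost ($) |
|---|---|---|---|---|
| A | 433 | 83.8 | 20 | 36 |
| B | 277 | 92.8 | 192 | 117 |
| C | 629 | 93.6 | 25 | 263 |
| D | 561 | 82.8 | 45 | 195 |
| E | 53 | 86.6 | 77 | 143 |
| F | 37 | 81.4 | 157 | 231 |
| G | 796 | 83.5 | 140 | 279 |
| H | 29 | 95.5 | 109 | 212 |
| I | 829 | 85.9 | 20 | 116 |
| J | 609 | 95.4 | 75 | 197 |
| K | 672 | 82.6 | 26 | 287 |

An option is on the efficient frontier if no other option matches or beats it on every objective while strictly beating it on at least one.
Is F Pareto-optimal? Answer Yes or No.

A vs F: sample rate 433≥37, accuracy 83.8≥81.4, power draw 20≤157, cost 36≤231 — A is at least as good on every objective and strictly better on at least one, so A dominates F.

No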